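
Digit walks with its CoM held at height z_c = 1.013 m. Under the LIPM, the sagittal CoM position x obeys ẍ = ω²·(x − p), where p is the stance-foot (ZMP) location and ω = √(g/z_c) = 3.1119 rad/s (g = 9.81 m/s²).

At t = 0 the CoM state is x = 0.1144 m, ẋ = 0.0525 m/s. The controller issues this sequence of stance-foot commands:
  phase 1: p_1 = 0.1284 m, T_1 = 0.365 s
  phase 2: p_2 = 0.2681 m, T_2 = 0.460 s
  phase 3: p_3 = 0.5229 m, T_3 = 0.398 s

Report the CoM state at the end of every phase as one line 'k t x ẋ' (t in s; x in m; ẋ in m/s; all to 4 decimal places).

1 0.3650 0.1279 0.0293
2 0.8250 -0.0234 -0.7958
3 1.2230 -0.9029 -4.1749

phase 1: p=0.1284, T=0.365, ωT=1.135844, cosh=1.717475, sinh=1.396324; start (x,ẋ)=(0.114400, 0.052500) → end (x,ẋ)=(0.127912, 0.029334)
phase 2: p=0.2681, T=0.460, ωT=1.431474, cosh=2.211910, sinh=1.972953; start (x,ẋ)=(0.127912, 0.029334) → end (x,ẋ)=(-0.023384, -0.795816)
phase 3: p=0.5229, T=0.398, ωT=1.238536, cosh=1.870183, sinh=1.580375; start (x,ẋ)=(-0.023384, -0.795816) → end (x,ẋ)=(-0.902906, -4.174932)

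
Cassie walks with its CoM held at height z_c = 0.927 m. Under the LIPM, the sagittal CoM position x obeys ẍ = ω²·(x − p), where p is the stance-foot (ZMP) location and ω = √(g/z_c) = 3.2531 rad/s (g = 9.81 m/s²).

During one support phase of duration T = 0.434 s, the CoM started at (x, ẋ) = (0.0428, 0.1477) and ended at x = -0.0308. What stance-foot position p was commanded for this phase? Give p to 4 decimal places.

ωT = 3.2531·0.434 = 1.411845; cosh(ωT) = 2.173607, sinh(ωT) = 1.929914
x(T) = p + (x₀−p)·cosh(ωT) + (ẋ₀/ω)·sinh(ωT) ⇒ p·(1 − cosh) = x(T) − x₀·cosh − (ẋ₀/ω)·sinh
numerator   = -0.0308 − (0.0428)·2.173607 − (0.1477/3.2531)·1.929914 = -0.211454
denominator = 1 − 2.173607 = -1.173607
p = -0.211454 / -1.173607 = 0.1802

p = 0.1802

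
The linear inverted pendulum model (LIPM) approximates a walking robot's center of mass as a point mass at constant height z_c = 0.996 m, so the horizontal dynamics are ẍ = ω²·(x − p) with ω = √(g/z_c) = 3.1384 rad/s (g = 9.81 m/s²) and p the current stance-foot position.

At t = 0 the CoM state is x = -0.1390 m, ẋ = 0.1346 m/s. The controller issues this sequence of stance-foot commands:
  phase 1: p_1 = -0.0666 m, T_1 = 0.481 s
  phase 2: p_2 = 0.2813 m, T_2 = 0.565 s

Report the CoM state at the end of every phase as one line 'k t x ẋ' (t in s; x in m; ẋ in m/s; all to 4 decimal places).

phase 1: p=-0.0666, T=0.481, ωT=1.509570, cosh=2.372896, sinh=2.151891; start (x,ẋ)=(-0.139000, 0.134600) → end (x,ẋ)=(-0.146107, -0.169561)
phase 2: p=0.2813, T=0.565, ωT=1.773196, cosh=3.029718, sinh=2.859929; start (x,ẋ)=(-0.146107, -0.169561) → end (x,ẋ)=(-1.168139, -4.349958)

1 0.4810 -0.1461 -0.1696
2 1.0460 -1.1681 -4.3500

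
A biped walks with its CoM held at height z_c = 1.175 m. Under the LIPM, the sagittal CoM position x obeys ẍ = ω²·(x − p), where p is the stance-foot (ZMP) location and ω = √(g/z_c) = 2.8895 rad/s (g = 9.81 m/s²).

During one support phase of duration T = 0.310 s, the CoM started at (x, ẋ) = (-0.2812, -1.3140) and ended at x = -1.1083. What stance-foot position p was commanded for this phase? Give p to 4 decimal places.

p = 0.5656

ωT = 2.8895·0.310 = 0.895745; cosh(ωT) = 1.428732, sinh(ωT) = 1.020428
x(T) = p + (x₀−p)·cosh(ωT) + (ẋ₀/ω)·sinh(ωT) ⇒ p·(1 − cosh) = x(T) − x₀·cosh − (ẋ₀/ω)·sinh
numerator   = -1.1083 − (-0.2812)·1.428732 − (-1.3140/2.8895)·1.020428 = -0.242501
denominator = 1 − 1.428732 = -0.428732
p = -0.242501 / -0.428732 = 0.5656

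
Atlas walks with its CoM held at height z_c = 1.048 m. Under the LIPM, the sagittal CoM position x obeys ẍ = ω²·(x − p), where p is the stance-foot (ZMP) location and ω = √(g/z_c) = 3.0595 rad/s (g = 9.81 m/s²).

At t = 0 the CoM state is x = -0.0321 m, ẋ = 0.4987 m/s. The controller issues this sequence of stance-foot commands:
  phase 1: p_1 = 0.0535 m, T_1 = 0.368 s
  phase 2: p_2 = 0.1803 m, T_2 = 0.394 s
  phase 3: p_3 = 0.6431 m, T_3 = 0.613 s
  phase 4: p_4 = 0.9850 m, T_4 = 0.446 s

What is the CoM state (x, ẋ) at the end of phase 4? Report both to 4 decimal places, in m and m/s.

phase 1: p=0.0535, T=0.368, ωT=1.125896, cosh=1.703670, sinh=1.379308; start (x,ẋ)=(-0.032100, 0.498700) → end (x,ẋ)=(0.132494, 0.488389)
phase 2: p=0.1803, T=0.394, ωT=1.205443, cosh=1.818898, sinh=1.519339; start (x,ẋ)=(0.132494, 0.488389) → end (x,ẋ)=(0.335878, 0.666106)
phase 3: p=0.6431, T=0.613, ωT=1.875473, cosh=3.338595, sinh=3.185313; start (x,ẋ)=(0.335878, 0.666106) → end (x,ẋ)=(0.310907, -0.770164)
phase 4: p=0.9850, T=0.446, ωT=1.364537, cosh=2.084705, sinh=1.829206; start (x,ẋ)=(0.310907, -0.770164) → end (x,ẋ)=(-0.880748, -5.378096)

x = -0.8807, ẋ = -5.3781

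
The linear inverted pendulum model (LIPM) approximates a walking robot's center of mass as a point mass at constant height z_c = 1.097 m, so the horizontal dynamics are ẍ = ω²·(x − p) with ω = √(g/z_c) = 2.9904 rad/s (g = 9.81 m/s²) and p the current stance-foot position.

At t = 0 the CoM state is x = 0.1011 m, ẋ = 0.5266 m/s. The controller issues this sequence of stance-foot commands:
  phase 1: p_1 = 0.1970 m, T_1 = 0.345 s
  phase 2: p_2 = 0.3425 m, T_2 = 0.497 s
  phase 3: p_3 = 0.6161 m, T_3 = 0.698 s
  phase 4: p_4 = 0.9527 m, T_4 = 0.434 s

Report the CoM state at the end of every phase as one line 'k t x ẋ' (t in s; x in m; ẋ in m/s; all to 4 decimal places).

phase 1: p=0.1970, T=0.345, ωT=1.031688, cosh=1.581101, sinh=1.224697; start (x,ẋ)=(0.101100, 0.526600) → end (x,ẋ)=(0.261038, 0.481390)
phase 2: p=0.3425, T=0.497, ωT=1.486229, cosh=2.323309, sinh=2.097085; start (x,ẋ)=(0.261038, 0.481390) → end (x,ẋ)=(0.490823, 0.607558)
phase 3: p=0.6161, T=0.698, ωT=2.087299, cosh=4.093565, sinh=3.969544; start (x,ẋ)=(0.490823, 0.607558) → end (x,ẋ)=(0.909761, 0.999977)
phase 4: p=0.9527, T=0.434, ωT=1.297834, cosh=1.967239, sinh=1.694117; start (x,ẋ)=(0.909761, 0.999977) → end (x,ẋ)=(1.434735, 1.749664)

1 0.3450 0.2610 0.4814
2 0.8420 0.4908 0.6076
3 1.5400 0.9098 1.0000
4 1.9740 1.4347 1.7497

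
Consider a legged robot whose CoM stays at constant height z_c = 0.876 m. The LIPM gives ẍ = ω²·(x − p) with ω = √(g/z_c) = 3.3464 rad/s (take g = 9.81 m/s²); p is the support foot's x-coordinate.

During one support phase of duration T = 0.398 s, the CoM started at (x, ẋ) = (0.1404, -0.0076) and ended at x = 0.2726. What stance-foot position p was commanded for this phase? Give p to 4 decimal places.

ωT = 3.3464·0.398 = 1.331867; cosh(ωT) = 2.026047, sinh(ωT) = 1.762063
x(T) = p + (x₀−p)·cosh(ωT) + (ẋ₀/ω)·sinh(ωT) ⇒ p·(1 − cosh) = x(T) − x₀·cosh − (ẋ₀/ω)·sinh
numerator   = 0.2726 − (0.1404)·2.026047 − (-0.0076/3.3464)·1.762063 = -0.007855
denominator = 1 − 2.026047 = -1.026047
p = -0.007855 / -1.026047 = 0.0077

p = 0.0077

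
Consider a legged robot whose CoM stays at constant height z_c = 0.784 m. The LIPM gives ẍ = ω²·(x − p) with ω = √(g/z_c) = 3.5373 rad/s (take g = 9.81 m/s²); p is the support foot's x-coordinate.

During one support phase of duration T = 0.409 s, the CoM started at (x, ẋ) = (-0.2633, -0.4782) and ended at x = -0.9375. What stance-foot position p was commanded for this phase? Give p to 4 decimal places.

p = 0.0610

ωT = 3.5373·0.409 = 1.446756; cosh(ωT) = 2.242319, sinh(ωT) = 2.006987
x(T) = p + (x₀−p)·cosh(ωT) + (ẋ₀/ω)·sinh(ωT) ⇒ p·(1 − cosh) = x(T) − x₀·cosh − (ẋ₀/ω)·sinh
numerator   = -0.9375 − (-0.2633)·2.242319 − (-0.4782/3.5373)·2.006987 = -0.075777
denominator = 1 − 2.242319 = -1.242319
p = -0.075777 / -1.242319 = 0.0610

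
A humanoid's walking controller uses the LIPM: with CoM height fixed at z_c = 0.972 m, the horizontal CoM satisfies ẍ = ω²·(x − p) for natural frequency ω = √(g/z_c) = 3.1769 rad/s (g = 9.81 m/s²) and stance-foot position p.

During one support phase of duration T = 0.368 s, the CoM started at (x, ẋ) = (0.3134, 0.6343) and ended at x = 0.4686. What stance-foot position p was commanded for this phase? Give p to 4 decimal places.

ωT = 3.1769·0.368 = 1.169099; cosh(ωT) = 1.764869, sinh(ωT) = 1.454222
x(T) = p + (x₀−p)·cosh(ωT) + (ẋ₀/ω)·sinh(ωT) ⇒ p·(1 − cosh) = x(T) − x₀·cosh − (ẋ₀/ω)·sinh
numerator   = 0.4686 − (0.3134)·1.764869 − (0.6343/3.1769)·1.454222 = -0.374860
denominator = 1 − 1.764869 = -0.764869
p = -0.374860 / -0.764869 = 0.4901

p = 0.4901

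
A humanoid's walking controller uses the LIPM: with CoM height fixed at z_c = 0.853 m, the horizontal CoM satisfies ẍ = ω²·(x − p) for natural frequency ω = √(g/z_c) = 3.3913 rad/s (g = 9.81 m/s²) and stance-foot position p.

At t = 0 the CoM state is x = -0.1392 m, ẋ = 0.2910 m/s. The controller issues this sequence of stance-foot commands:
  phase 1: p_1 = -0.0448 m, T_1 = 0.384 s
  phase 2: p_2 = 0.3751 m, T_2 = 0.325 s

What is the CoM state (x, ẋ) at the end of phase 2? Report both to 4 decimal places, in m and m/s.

phase 1: p=-0.0448, T=0.384, ωT=1.302259, cosh=1.974756, sinh=1.702839; start (x,ẋ)=(-0.139200, 0.291000) → end (x,ẋ)=(-0.085100, 0.029509)
phase 2: p=0.3751, T=0.325, ωT=1.102172, cosh=1.671424, sinh=1.339275; start (x,ẋ)=(-0.085100, 0.029509) → end (x,ẋ)=(-0.382436, -2.040853)

x = -0.3824, ẋ = -2.0409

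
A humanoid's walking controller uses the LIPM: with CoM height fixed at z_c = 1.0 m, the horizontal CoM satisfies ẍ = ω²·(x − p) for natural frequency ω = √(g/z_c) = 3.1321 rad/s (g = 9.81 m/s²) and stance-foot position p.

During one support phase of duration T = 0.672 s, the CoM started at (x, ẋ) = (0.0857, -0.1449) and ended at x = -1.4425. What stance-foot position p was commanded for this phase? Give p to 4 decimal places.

ωT = 3.1321·0.672 = 2.104771; cosh(ωT) = 4.163549, sinh(ωT) = 4.041676
x(T) = p + (x₀−p)·cosh(ωT) + (ẋ₀/ω)·sinh(ωT) ⇒ p·(1 − cosh) = x(T) − x₀·cosh − (ẋ₀/ω)·sinh
numerator   = -1.4425 − (0.0857)·4.163549 − (-0.1449/3.1321)·4.041676 = -1.612337
denominator = 1 − 4.163549 = -3.163549
p = -1.612337 / -3.163549 = 0.5097

p = 0.5097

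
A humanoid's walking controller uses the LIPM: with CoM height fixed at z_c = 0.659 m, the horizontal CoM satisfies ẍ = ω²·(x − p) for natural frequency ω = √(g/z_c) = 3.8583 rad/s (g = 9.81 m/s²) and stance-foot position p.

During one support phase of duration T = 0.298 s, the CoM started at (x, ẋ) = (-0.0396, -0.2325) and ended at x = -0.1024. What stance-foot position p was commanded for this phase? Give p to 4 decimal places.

p = -0.0705

ωT = 3.8583·0.298 = 1.149773; cosh(ωT) = 1.737093, sinh(ωT) = 1.420384
x(T) = p + (x₀−p)·cosh(ωT) + (ẋ₀/ω)·sinh(ωT) ⇒ p·(1 − cosh) = x(T) − x₀·cosh − (ẋ₀/ω)·sinh
numerator   = -0.1024 − (-0.0396)·1.737093 − (-0.2325/3.8583)·1.420384 = 0.051981
denominator = 1 − 1.737093 = -0.737093
p = 0.051981 / -0.737093 = -0.0705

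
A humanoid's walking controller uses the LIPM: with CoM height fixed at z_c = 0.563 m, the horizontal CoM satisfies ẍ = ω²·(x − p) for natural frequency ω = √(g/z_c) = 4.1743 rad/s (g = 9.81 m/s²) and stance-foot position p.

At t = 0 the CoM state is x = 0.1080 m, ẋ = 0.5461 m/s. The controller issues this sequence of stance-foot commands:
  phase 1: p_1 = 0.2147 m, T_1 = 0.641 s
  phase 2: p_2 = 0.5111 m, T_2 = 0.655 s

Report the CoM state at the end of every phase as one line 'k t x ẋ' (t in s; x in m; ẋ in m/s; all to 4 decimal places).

1 0.6410 0.3817 0.7654
2 1.2960 0.9163 1.7763

phase 1: p=0.2147, T=0.641, ωT=2.675726, cosh=7.295875, sinh=7.227019; start (x,ẋ)=(0.108000, 0.546100) → end (x,ẋ)=(0.381700, 0.765379)
phase 2: p=0.5111, T=0.655, ωT=2.734166, cosh=7.730926, sinh=7.665978; start (x,ẋ)=(0.381700, 0.765379) → end (x,ẋ)=(0.916314, 1.776278)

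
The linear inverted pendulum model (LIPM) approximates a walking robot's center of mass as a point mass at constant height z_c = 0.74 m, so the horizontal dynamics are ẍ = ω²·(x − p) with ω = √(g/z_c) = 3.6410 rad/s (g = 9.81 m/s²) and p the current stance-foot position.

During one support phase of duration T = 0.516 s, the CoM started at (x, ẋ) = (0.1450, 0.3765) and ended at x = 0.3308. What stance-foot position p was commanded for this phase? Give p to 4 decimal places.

p = 0.2066

ωT = 3.6410·0.516 = 1.878756; cosh(ωT) = 3.349069, sinh(ωT) = 3.196289
x(T) = p + (x₀−p)·cosh(ωT) + (ẋ₀/ω)·sinh(ωT) ⇒ p·(1 − cosh) = x(T) − x₀·cosh − (ẋ₀/ω)·sinh
numerator   = 0.3308 − (0.1450)·3.349069 − (0.3765/3.6410)·3.196289 = -0.485329
denominator = 1 − 3.349069 = -2.349069
p = -0.485329 / -2.349069 = 0.2066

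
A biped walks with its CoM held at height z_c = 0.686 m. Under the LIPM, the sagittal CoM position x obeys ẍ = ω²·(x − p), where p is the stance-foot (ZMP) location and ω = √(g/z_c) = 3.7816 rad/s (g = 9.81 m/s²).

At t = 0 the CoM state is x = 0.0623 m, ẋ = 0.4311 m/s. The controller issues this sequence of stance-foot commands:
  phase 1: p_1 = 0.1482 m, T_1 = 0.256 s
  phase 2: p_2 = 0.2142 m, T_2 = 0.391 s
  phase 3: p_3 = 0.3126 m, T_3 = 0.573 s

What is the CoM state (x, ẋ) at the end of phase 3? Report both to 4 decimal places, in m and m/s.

phase 1: p=0.1482, T=0.256, ωT=0.968090, cosh=1.506359, sinh=1.126551; start (x,ẋ)=(0.062300, 0.431100) → end (x,ẋ)=(0.147230, 0.283443)
phase 2: p=0.2142, T=0.391, ωT=1.478606, cosh=2.307390, sinh=2.079435; start (x,ẋ)=(0.147230, 0.283443) → end (x,ẋ)=(0.215534, 0.127388)
phase 3: p=0.3126, T=0.573, ωT=2.166857, cosh=4.422668, sinh=4.308131; start (x,ẋ)=(0.215534, 0.127388) → end (x,ẋ)=(0.028435, -1.017966)

x = 0.0284, ẋ = -1.0180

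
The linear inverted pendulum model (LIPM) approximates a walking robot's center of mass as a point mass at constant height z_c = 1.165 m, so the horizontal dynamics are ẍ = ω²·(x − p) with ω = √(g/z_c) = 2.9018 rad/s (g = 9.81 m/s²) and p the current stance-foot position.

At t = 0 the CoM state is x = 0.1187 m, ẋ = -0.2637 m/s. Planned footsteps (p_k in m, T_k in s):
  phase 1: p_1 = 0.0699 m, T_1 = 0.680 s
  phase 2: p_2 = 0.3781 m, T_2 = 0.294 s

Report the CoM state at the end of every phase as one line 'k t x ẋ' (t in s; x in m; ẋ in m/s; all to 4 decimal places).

phase 1: p=0.0699, T=0.680, ωT=1.973224, cosh=3.666420, sinh=3.527412; start (x,ẋ)=(0.118700, -0.263700) → end (x,ẋ)=(-0.071731, -0.467326)
phase 2: p=0.3781, T=0.294, ωT=0.853129, cosh=1.386530, sinh=0.960450; start (x,ẋ)=(-0.071731, -0.467326) → end (x,ẋ)=(-0.400281, -1.901655)

1 0.6800 -0.0717 -0.4673
2 0.9740 -0.4003 -1.9017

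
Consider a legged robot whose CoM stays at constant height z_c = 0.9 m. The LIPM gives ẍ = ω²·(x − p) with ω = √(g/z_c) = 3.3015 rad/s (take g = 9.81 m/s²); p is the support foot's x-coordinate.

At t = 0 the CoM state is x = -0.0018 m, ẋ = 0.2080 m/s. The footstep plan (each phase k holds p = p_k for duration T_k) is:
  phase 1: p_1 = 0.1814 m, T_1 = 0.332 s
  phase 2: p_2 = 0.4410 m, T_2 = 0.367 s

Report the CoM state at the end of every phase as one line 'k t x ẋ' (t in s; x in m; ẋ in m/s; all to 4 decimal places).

phase 1: p=0.1814, T=0.332, ωT=1.096098, cosh=1.663320, sinh=1.329147; start (x,ẋ)=(-0.001800, 0.208000) → end (x,ẋ)=(-0.039582, -0.457944)
phase 2: p=0.4410, T=0.367, ωT=1.211650, cosh=1.828365, sinh=1.530659; start (x,ẋ)=(-0.039582, -0.457944) → end (x,ẋ)=(-0.649993, -3.265894)

1 0.3320 -0.0396 -0.4579
2 0.6990 -0.6500 -3.2659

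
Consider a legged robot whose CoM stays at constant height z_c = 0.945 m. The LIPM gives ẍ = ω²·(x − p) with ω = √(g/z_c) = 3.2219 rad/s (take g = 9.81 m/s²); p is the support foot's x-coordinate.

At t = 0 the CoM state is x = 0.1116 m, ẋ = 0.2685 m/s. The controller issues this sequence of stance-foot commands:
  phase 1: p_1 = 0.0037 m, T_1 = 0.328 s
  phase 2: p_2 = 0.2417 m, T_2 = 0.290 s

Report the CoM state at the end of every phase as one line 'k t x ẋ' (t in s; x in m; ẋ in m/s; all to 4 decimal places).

phase 1: p=0.0037, T=0.328, ωT=1.056783, cosh=1.612337, sinh=1.264764; start (x,ẋ)=(0.111600, 0.268500) → end (x,ẋ)=(0.283071, 0.872599)
phase 2: p=0.2417, T=0.290, ωT=0.934351, cosh=1.469201, sinh=1.076360; start (x,ẋ)=(0.283071, 0.872599) → end (x,ẋ)=(0.593997, 1.425496)

1 0.3280 0.2831 0.8726
2 0.6180 0.5940 1.4255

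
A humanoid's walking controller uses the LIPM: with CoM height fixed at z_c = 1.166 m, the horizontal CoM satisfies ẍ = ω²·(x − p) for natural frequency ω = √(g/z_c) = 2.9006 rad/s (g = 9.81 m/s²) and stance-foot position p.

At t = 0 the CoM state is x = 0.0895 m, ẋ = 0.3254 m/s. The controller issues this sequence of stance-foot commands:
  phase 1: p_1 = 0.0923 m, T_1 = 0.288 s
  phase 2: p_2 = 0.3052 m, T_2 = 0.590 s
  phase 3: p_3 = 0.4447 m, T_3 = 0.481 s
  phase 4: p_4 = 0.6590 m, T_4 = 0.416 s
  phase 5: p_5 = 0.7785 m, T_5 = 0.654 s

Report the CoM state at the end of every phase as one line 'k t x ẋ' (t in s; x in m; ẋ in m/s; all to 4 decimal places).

1 0.2880 0.1935 0.4381
2 0.8780 0.3903 0.3844
3 1.3590 0.5791 0.5243
4 1.7750 0.7886 0.6021
5 2.4290 1.4893 2.1476

phase 1: p=0.0923, T=0.288, ωT=0.835373, cosh=1.369693, sinh=0.935980; start (x,ẋ)=(0.089500, 0.325400) → end (x,ẋ)=(0.193467, 0.438096)
phase 2: p=0.3052, T=0.590, ωT=1.711354, cosh=2.858537, sinh=2.677916; start (x,ẋ)=(0.193467, 0.438096) → end (x,ẋ)=(0.390269, 0.384418)
phase 3: p=0.4447, T=0.481, ωT=1.395189, cosh=2.141761, sinh=1.893975; start (x,ẋ)=(0.390269, 0.384418) → end (x,ẋ)=(0.579131, 0.524306)
phase 4: p=0.6590, T=0.416, ωT=1.206650, cosh=1.820733, sinh=1.521535; start (x,ẋ)=(0.579131, 0.524306) → end (x,ẋ)=(0.788610, 0.602132)
phase 5: p=0.7785, T=0.654, ωT=1.896992, cosh=3.407918, sinh=3.257899; start (x,ẋ)=(0.788610, 0.602132) → end (x,ẋ)=(1.489256, 2.147550)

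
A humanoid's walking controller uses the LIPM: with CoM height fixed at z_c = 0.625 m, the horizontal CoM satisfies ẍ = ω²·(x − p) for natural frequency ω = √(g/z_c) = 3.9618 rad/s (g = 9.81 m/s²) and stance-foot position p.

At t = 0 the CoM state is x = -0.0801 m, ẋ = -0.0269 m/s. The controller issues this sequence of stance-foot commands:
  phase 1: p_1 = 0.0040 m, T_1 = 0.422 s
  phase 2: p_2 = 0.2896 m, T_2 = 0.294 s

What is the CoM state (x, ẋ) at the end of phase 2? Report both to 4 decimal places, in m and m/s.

phase 1: p=0.0040, T=0.422, ωT=1.671880, cosh=2.755028, sinh=2.567134; start (x,ẋ)=(-0.080100, -0.026900) → end (x,ẋ)=(-0.245128, -0.929447)
phase 2: p=0.2896, T=0.294, ωT=1.164769, cosh=1.758589, sinh=1.446594; start (x,ẋ)=(-0.245128, -0.929447) → end (x,ẋ)=(-0.990141, -4.699105)

x = -0.9901, ẋ = -4.6991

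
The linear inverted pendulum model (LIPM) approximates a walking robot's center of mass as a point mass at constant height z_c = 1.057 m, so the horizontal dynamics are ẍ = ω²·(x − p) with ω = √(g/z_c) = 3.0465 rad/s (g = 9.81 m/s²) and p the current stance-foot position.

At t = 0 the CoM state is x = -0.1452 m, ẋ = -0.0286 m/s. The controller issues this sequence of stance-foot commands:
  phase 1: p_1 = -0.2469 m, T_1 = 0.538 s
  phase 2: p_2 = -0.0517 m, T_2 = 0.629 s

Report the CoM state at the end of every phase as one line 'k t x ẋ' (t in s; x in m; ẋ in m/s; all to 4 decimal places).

1 0.5380 0.0016 0.6913
2 1.1670 0.8876 2.9395

phase 1: p=-0.2469, T=0.538, ωT=1.639017, cosh=2.672138, sinh=2.477967; start (x,ẋ)=(-0.145200, -0.028600) → end (x,ẋ)=(0.001594, 0.691323)
phase 2: p=-0.0517, T=0.629, ωT=1.916249, cosh=3.471288, sinh=3.324130; start (x,ẋ)=(0.001594, 0.691323) → end (x,ẋ)=(0.887621, 2.939484)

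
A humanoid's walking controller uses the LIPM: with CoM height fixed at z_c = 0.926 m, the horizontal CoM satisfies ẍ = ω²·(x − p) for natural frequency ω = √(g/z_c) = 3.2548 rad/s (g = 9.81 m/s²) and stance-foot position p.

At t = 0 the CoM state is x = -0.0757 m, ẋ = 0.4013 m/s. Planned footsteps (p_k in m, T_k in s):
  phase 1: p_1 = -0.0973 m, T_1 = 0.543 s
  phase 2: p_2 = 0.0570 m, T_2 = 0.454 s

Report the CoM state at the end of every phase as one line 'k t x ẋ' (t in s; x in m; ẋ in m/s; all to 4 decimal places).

1 0.5430 0.3182 1.4090
2 0.9970 1.5585 5.0145

phase 1: p=-0.0973, T=0.543, ωT=1.767356, cosh=3.013069, sinh=2.842285; start (x,ẋ)=(-0.075700, 0.401300) → end (x,ẋ)=(0.318221, 1.408968)
phase 2: p=0.0570, T=0.454, ωT=1.477679, cosh=2.305464, sinh=2.077298; start (x,ẋ)=(0.318221, 1.408968) → end (x,ẋ)=(1.558476, 5.014491)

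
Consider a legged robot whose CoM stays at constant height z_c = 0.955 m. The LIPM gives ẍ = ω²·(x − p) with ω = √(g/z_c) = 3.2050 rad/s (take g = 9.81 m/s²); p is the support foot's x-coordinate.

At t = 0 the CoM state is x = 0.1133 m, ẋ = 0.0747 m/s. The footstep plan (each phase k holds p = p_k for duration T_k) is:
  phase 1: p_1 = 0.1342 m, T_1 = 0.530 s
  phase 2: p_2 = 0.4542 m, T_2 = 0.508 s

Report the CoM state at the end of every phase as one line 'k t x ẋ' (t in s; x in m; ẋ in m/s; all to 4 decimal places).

1 0.5300 0.1367 0.0340
2 1.0380 -0.3596 -2.4018

phase 1: p=0.1342, T=0.530, ωT=1.698650, cosh=2.824746, sinh=2.641816; start (x,ẋ)=(0.113300, 0.074700) → end (x,ẋ)=(0.136736, 0.034048)
phase 2: p=0.4542, T=0.508, ωT=1.628140, cosh=2.645342, sinh=2.449048; start (x,ẋ)=(0.136736, 0.034048) → end (x,ẋ)=(-0.359583, -2.401766)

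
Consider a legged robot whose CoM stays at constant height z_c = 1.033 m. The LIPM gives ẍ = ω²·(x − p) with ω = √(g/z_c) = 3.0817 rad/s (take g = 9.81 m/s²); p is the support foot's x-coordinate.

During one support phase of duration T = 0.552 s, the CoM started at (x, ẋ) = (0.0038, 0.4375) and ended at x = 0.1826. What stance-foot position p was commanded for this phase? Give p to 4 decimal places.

p = 0.1115

ωT = 3.0817·0.552 = 1.701098; cosh(ωT) = 2.831223, sinh(ωT) = 2.648740
x(T) = p + (x₀−p)·cosh(ωT) + (ẋ₀/ω)·sinh(ωT) ⇒ p·(1 − cosh) = x(T) − x₀·cosh − (ẋ₀/ω)·sinh
numerator   = 0.1826 − (0.0038)·2.831223 − (0.4375/3.0817)·2.648740 = -0.204193
denominator = 1 − 2.831223 = -1.831223
p = -0.204193 / -1.831223 = 0.1115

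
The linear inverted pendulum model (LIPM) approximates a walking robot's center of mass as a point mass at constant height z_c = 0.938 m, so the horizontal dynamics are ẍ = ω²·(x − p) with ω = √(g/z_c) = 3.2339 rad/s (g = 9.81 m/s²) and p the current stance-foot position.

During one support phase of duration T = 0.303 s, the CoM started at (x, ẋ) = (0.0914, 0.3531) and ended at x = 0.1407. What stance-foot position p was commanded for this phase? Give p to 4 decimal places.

p = 0.2370

ωT = 3.2339·0.303 = 0.979872; cosh(ωT) = 1.519737, sinh(ωT) = 1.144378
x(T) = p + (x₀−p)·cosh(ωT) + (ẋ₀/ω)·sinh(ωT) ⇒ p·(1 − cosh) = x(T) − x₀·cosh − (ẋ₀/ω)·sinh
numerator   = 0.1407 − (0.0914)·1.519737 − (0.3531/3.2339)·1.144378 = -0.123155
denominator = 1 − 1.519737 = -0.519737
p = -0.123155 / -0.519737 = 0.2370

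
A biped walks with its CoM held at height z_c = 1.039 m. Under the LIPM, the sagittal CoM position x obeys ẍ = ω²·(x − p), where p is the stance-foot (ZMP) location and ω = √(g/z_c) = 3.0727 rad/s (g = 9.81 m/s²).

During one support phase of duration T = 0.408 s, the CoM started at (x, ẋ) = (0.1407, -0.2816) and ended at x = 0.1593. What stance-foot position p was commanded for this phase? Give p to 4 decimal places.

ωT = 3.0727·0.408 = 1.253662; cosh(ωT) = 1.894302, sinh(ωT) = 1.608844
x(T) = p + (x₀−p)·cosh(ωT) + (ẋ₀/ω)·sinh(ωT) ⇒ p·(1 − cosh) = x(T) − x₀·cosh − (ẋ₀/ω)·sinh
numerator   = 0.1593 − (0.1407)·1.894302 − (-0.2816/3.0727)·1.608844 = 0.040216
denominator = 1 − 1.894302 = -0.894302
p = 0.040216 / -0.894302 = -0.0450

p = -0.0450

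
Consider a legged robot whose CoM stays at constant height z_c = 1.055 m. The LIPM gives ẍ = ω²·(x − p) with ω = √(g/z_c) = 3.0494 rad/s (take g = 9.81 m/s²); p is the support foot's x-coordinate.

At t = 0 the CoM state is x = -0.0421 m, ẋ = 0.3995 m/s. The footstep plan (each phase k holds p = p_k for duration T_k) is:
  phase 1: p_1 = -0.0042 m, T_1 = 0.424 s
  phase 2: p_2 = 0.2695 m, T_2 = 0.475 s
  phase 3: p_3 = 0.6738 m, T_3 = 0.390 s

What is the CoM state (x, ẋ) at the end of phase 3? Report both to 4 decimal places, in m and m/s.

x = 0.3950, ẋ = -0.4050

phase 1: p=-0.0042, T=0.424, ωT=1.292946, cosh=1.958982, sinh=1.684521; start (x,ẋ)=(-0.042100, 0.399500) → end (x,ẋ)=(0.142243, 0.587929)
phase 2: p=0.2695, T=0.475, ωT=1.448465, cosh=2.245753, sinh=2.010823; start (x,ẋ)=(0.142243, 0.587929) → end (x,ẋ)=(0.371401, 0.540027)
phase 3: p=0.6738, T=0.390, ωT=1.189266, cosh=1.794557, sinh=1.490112; start (x,ẋ)=(0.371401, 0.540027) → end (x,ẋ)=(0.395017, -0.404974)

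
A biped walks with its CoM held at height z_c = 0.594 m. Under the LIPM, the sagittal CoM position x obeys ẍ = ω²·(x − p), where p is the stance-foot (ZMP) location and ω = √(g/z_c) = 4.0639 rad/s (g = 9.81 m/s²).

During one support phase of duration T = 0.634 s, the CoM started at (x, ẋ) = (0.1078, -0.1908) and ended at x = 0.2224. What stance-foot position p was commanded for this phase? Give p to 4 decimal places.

p = 0.0327

ωT = 4.0639·0.634 = 2.576513; cosh(ωT) = 6.613617, sinh(ωT) = 6.537578
x(T) = p + (x₀−p)·cosh(ωT) + (ẋ₀/ω)·sinh(ωT) ⇒ p·(1 − cosh) = x(T) − x₀·cosh − (ẋ₀/ω)·sinh
numerator   = 0.2224 − (0.1078)·6.613617 − (-0.1908/4.0639)·6.537578 = -0.183609
denominator = 1 − 6.613617 = -5.613617
p = -0.183609 / -5.613617 = 0.0327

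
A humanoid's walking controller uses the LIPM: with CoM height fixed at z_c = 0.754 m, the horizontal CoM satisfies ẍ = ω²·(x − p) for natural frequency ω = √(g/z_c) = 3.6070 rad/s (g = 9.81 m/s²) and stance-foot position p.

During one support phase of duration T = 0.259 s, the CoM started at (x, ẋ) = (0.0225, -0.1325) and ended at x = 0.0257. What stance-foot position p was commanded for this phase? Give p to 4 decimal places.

ωT = 3.6070·0.259 = 0.934213; cosh(ωT) = 1.469052, sinh(ωT) = 1.076157
x(T) = p + (x₀−p)·cosh(ωT) + (ẋ₀/ω)·sinh(ωT) ⇒ p·(1 − cosh) = x(T) − x₀·cosh − (ẋ₀/ω)·sinh
numerator   = 0.0257 − (0.0225)·1.469052 − (-0.1325/3.6070)·1.076157 = 0.032178
denominator = 1 − 1.469052 = -0.469052
p = 0.032178 / -0.469052 = -0.0686

p = -0.0686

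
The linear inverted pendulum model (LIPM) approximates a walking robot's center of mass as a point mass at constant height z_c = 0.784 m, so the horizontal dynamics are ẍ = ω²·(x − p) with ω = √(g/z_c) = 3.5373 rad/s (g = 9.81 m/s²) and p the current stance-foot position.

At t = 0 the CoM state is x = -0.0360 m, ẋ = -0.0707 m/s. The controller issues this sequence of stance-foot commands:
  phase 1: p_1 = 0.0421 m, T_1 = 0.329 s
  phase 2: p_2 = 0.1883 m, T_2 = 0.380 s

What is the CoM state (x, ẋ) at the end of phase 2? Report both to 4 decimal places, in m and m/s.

x = -0.7157, ẋ = -3.0461

phase 1: p=0.0421, T=0.329, ωT=1.163772, cosh=1.757147, sinh=1.444841; start (x,ẋ)=(-0.036000, -0.070700) → end (x,ẋ)=(-0.124011, -0.523386)
phase 2: p=0.1883, T=0.380, ωT=1.344174, cosh=2.047886, sinh=1.787131; start (x,ẋ)=(-0.124011, -0.523386) → end (x,ẋ)=(-0.715706, -3.046148)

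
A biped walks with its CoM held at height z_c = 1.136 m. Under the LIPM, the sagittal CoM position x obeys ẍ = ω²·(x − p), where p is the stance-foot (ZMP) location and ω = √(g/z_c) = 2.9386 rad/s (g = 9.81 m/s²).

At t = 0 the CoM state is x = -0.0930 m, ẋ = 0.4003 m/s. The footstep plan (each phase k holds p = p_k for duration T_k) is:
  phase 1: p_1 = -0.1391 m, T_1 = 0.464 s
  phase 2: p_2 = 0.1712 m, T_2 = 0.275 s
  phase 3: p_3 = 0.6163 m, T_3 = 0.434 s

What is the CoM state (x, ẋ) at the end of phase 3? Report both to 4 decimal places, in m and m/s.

x = 1.3534, ẋ = 2.6533

phase 1: p=-0.1391, T=0.464, ωT=1.363510, cosh=2.082828, sinh=1.827067; start (x,ẋ)=(-0.093000, 0.400300) → end (x,ẋ)=(0.205804, 1.081268)
phase 2: p=0.1712, T=0.275, ωT=0.808115, cosh=1.344686, sinh=0.898989; start (x,ẋ)=(0.205804, 1.081268) → end (x,ẋ)=(0.548517, 1.545381)
phase 3: p=0.6163, T=0.434, ωT=1.275352, cosh=1.929648, sinh=1.650315; start (x,ẋ)=(0.548517, 1.545381) → end (x,ẋ)=(1.353387, 2.653320)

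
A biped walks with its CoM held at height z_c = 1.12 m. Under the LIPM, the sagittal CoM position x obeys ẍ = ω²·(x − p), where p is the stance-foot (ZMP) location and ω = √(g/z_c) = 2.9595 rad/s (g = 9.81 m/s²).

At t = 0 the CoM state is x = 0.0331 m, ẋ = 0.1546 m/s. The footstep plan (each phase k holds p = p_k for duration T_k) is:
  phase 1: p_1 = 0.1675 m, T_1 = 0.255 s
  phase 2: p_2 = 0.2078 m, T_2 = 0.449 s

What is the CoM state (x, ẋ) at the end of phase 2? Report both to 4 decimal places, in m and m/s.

x = -0.2152, ẋ = -1.1516

phase 1: p=0.1675, T=0.255, ωT=0.754672, cosh=1.298540, sinh=0.828375; start (x,ẋ)=(0.033100, 0.154600) → end (x,ẋ)=(0.036249, -0.128738)
phase 2: p=0.2078, T=0.449, ωT=1.328815, cosh=2.020679, sinh=1.755888; start (x,ẋ)=(0.036249, -0.128738) → end (x,ẋ)=(-0.215229, -1.151609)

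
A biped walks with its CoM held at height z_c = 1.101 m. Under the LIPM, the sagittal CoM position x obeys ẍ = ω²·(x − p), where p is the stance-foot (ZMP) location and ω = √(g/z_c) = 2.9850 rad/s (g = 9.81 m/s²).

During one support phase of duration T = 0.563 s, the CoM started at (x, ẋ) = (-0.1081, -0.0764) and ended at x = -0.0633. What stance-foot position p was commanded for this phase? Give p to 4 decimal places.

p = -0.1706

ωT = 2.9850·0.563 = 1.680555; cosh(ωT) = 2.777403, sinh(ωT) = 2.591132
x(T) = p + (x₀−p)·cosh(ωT) + (ẋ₀/ω)·sinh(ωT) ⇒ p·(1 − cosh) = x(T) − x₀·cosh − (ẋ₀/ω)·sinh
numerator   = -0.0633 − (-0.1081)·2.777403 − (-0.0764/2.9850)·2.591132 = 0.303256
denominator = 1 − 2.777403 = -1.777403
p = 0.303256 / -1.777403 = -0.1706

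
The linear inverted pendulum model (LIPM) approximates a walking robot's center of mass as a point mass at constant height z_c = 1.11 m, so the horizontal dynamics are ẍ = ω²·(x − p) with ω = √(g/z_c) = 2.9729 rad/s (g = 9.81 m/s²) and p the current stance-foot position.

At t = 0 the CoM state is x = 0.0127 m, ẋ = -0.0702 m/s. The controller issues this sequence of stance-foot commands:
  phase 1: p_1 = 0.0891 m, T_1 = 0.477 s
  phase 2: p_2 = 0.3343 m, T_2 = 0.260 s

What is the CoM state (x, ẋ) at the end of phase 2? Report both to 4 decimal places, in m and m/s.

x = -0.4381, ẋ = -1.9422

phase 1: p=0.0891, T=0.477, ωT=1.418073, cosh=2.185669, sinh=1.943488; start (x,ẋ)=(0.012700, -0.070200) → end (x,ẋ)=(-0.123777, -0.594858)
phase 2: p=0.3343, T=0.260, ωT=0.772954, cosh=1.313901, sinh=0.852254; start (x,ẋ)=(-0.123777, -0.594858) → end (x,ẋ)=(-0.438099, -1.942199)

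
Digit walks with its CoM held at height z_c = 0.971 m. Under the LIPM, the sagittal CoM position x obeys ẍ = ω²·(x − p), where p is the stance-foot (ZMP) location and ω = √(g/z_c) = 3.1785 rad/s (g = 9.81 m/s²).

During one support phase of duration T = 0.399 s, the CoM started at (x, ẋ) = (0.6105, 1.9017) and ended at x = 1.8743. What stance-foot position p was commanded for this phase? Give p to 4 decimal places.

p = 0.3004

ωT = 3.1785·0.399 = 1.268222; cosh(ωT) = 1.917928, sinh(ωT) = 1.636597
x(T) = p + (x₀−p)·cosh(ωT) + (ẋ₀/ω)·sinh(ωT) ⇒ p·(1 − cosh) = x(T) − x₀·cosh − (ẋ₀/ω)·sinh
numerator   = 1.8743 − (0.6105)·1.917928 − (1.9017/3.1785)·1.636597 = -0.275773
denominator = 1 − 1.917928 = -0.917928
p = -0.275773 / -0.917928 = 0.3004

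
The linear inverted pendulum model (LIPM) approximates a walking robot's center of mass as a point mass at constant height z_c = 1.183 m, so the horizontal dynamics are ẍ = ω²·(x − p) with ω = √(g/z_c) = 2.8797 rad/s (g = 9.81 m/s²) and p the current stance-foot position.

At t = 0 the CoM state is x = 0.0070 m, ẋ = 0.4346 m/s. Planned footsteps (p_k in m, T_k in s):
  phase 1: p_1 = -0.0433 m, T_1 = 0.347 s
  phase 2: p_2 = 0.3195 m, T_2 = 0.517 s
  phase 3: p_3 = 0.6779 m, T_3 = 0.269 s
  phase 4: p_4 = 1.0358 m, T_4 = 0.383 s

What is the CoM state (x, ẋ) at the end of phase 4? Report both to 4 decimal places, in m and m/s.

phase 1: p=-0.0433, T=0.347, ωT=0.999256, cosh=1.542207, sinh=1.174053; start (x,ẋ)=(0.007000, 0.434600) → end (x,ẋ)=(0.211459, 0.840303)
phase 2: p=0.3195, T=0.517, ωT=1.488805, cosh=2.328719, sinh=2.103077; start (x,ẋ)=(0.211459, 0.840303) → end (x,ẋ)=(0.681587, 1.302511)
phase 3: p=0.6779, T=0.269, ωT=0.774639, cosh=1.315340, sinh=0.854470; start (x,ẋ)=(0.681587, 1.302511) → end (x,ẋ)=(1.069233, 1.722316)
phase 4: p=1.0358, T=0.383, ωT=1.102925, cosh=1.672433, sinh=1.340534; start (x,ẋ)=(1.069233, 1.722316) → end (x,ẋ)=(1.893472, 3.009518)

x = 1.8935, ẋ = 3.0095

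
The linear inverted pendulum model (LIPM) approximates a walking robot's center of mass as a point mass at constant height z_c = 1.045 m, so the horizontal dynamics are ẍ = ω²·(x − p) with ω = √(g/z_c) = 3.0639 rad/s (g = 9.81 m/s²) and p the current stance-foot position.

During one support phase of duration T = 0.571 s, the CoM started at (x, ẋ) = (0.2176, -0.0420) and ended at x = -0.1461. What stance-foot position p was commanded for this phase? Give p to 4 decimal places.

ωT = 3.0639·0.571 = 1.749487; cosh(ωT) = 2.962757, sinh(ωT) = 2.788894
x(T) = p + (x₀−p)·cosh(ωT) + (ẋ₀/ω)·sinh(ωT) ⇒ p·(1 − cosh) = x(T) − x₀·cosh − (ẋ₀/ω)·sinh
numerator   = -0.1461 − (0.2176)·2.962757 − (-0.0420/3.0639)·2.788894 = -0.752566
denominator = 1 − 2.962757 = -1.962757
p = -0.752566 / -1.962757 = 0.3834

p = 0.3834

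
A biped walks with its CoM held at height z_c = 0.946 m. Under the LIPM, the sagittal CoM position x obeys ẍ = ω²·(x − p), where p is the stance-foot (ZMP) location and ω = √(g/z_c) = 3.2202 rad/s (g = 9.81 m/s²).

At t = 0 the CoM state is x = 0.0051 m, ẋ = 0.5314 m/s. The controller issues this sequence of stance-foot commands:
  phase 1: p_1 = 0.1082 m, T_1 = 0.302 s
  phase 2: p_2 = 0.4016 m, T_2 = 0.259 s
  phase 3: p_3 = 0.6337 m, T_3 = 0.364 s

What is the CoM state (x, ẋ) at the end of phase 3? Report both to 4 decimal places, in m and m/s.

x = -0.2855, ẋ = -2.5574

phase 1: p=0.1082, T=0.302, ωT=0.972500, cosh=1.511342, sinh=1.133206; start (x,ẋ)=(0.005100, 0.531400) → end (x,ẋ)=(0.139383, 0.426900)
phase 2: p=0.4016, T=0.259, ωT=0.834032, cosh=1.368439, sinh=0.934144; start (x,ẋ)=(0.139383, 0.426900) → end (x,ẋ)=(0.166611, -0.204596)
phase 3: p=0.6337, T=0.364, ωT=1.172153, cosh=1.769318, sinh=1.459618; start (x,ẋ)=(0.166611, -0.204596) → end (x,ẋ)=(-0.285466, -2.557436)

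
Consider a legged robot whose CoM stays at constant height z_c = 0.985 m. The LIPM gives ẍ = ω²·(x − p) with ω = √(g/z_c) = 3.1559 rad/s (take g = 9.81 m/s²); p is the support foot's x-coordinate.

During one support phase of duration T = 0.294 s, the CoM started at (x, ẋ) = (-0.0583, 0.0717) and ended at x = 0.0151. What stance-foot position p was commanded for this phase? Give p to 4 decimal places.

ωT = 3.1559·0.294 = 0.927835; cosh(ωT) = 1.462218, sinh(ωT) = 1.066809
x(T) = p + (x₀−p)·cosh(ωT) + (ẋ₀/ω)·sinh(ωT) ⇒ p·(1 − cosh) = x(T) − x₀·cosh − (ẋ₀/ω)·sinh
numerator   = 0.0151 − (-0.0583)·1.462218 − (0.0717/3.1559)·1.066809 = 0.076110
denominator = 1 − 1.462218 = -0.462218
p = 0.076110 / -0.462218 = -0.1647

p = -0.1647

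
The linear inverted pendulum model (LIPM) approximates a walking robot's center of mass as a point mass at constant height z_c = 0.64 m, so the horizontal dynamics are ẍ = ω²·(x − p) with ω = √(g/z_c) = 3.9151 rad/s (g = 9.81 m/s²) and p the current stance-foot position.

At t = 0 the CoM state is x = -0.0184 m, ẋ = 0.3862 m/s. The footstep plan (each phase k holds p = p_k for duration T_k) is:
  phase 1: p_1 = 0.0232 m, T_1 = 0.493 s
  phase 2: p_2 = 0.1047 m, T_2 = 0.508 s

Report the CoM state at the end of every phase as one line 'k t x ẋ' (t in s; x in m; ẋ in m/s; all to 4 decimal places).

1 0.4930 0.2096 0.8093
2 1.0010 1.2361 4.4840

phase 1: p=0.0232, T=0.493, ωT=1.930144, cosh=3.517816, sinh=3.372689; start (x,ẋ)=(-0.018400, 0.386200) → end (x,ẋ)=(0.209553, 0.809277)
phase 2: p=0.1047, T=0.508, ωT=1.988871, cosh=3.722064, sinh=3.585214; start (x,ẋ)=(0.209553, 0.809277) → end (x,ẋ)=(1.236058, 4.483952)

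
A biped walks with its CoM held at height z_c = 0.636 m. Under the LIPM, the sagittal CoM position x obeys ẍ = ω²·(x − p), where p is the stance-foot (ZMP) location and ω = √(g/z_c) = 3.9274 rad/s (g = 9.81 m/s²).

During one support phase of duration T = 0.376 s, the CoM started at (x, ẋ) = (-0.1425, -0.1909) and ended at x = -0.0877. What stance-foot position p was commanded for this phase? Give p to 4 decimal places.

ωT = 3.9274·0.376 = 1.476702; cosh(ωT) = 2.303436, sinh(ωT) = 2.075047
x(T) = p + (x₀−p)·cosh(ωT) + (ẋ₀/ω)·sinh(ωT) ⇒ p·(1 − cosh) = x(T) − x₀·cosh − (ẋ₀/ω)·sinh
numerator   = -0.0877 − (-0.1425)·2.303436 − (-0.1909/3.9274)·2.075047 = 0.341402
denominator = 1 − 2.303436 = -1.303436
p = 0.341402 / -1.303436 = -0.2619

p = -0.2619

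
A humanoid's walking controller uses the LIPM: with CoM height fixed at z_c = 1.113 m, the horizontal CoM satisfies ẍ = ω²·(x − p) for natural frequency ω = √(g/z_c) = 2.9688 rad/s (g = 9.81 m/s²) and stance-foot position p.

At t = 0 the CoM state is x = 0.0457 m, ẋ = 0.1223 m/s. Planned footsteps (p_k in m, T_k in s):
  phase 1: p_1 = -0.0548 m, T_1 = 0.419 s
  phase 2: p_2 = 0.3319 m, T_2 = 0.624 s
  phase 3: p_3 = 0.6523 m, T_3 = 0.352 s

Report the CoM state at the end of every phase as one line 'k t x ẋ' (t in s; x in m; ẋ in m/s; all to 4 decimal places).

1 0.4190 0.1995 0.7043
2 1.0430 0.6372 1.0786
3 1.3950 1.0809 1.6674

phase 1: p=-0.0548, T=0.419, ωT=1.243927, cosh=1.878731, sinh=1.590481; start (x,ẋ)=(0.045700, 0.122300) → end (x,ẋ)=(0.199532, 0.704312)
phase 2: p=0.3319, T=0.624, ωT=1.852531, cosh=3.266389, sinh=3.109549; start (x,ẋ)=(0.199532, 0.704312) → end (x,ẋ)=(0.637239, 1.078587)
phase 3: p=0.6523, T=0.352, ωT=1.045018, cosh=1.597567, sinh=1.245881; start (x,ẋ)=(0.637239, 1.078587) → end (x,ẋ)=(1.080876, 1.667406)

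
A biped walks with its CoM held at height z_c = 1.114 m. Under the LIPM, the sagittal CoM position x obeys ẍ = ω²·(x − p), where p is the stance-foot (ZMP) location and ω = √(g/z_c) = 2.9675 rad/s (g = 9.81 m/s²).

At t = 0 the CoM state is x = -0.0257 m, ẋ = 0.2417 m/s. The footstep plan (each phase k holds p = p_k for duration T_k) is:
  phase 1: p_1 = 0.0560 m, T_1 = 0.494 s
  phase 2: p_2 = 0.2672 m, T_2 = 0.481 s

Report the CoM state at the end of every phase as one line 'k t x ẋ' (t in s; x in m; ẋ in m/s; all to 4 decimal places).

phase 1: p=0.0560, T=0.494, ωT=1.465945, cosh=2.281247, sinh=2.050387; start (x,ẋ)=(-0.025700, 0.241700) → end (x,ẋ)=(0.036624, 0.054272)
phase 2: p=0.2672, T=0.481, ωT=1.427367, cosh=2.203826, sinh=1.963887; start (x,ẋ)=(0.036624, 0.054272) → end (x,ẋ)=(-0.205032, -1.224152)

1 0.4940 0.0366 0.0543
2 0.9750 -0.2050 -1.2242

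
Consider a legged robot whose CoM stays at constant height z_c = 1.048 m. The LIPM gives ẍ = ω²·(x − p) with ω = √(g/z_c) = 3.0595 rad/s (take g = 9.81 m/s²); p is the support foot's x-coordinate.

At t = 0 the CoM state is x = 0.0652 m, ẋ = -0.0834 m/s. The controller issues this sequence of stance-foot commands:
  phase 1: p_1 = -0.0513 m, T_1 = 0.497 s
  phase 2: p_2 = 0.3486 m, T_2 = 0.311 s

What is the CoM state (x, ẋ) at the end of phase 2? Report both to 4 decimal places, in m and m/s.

phase 1: p=-0.0513, T=0.497, ωT=1.520571, cosh=2.396713, sinh=2.178126; start (x,ẋ)=(0.065200, -0.083400) → end (x,ẋ)=(0.168543, 0.576467)
phase 2: p=0.3486, T=0.311, ωT=0.951504, cosh=1.487881, sinh=1.101722; start (x,ẋ)=(0.168543, 0.576467) → end (x,ẋ)=(0.288281, 0.250793)

x = 0.2883, ẋ = 0.2508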